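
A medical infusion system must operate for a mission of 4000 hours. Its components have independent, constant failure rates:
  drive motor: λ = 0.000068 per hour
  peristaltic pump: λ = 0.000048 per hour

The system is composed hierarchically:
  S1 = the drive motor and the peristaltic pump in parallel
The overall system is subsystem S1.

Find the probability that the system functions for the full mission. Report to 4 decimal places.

0.9584

R(drive motor) = exp(−0.000068 × 4000) = 0.761854
R(peristaltic pump) = exp(−0.000048 × 4000) = 0.825307
Parallel (drive motor and peristaltic pump): 1 − (1 − 0.761854)(1 − 0.825307) = 0.9584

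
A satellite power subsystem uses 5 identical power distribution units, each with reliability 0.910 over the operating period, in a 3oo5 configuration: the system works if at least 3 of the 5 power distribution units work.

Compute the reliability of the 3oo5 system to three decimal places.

R = Σ_{i=3}^{5} C(5,i) p^i (1−p)^{5−i} with p = 0.910
C(5,3)·0.910^3·0.090^2 = 0.06104
C(5,4)·0.910^4·0.090^1 = 0.30859
C(5,5)·0.910^5·0.090^0 = 0.62403
Sum = 0.994

0.994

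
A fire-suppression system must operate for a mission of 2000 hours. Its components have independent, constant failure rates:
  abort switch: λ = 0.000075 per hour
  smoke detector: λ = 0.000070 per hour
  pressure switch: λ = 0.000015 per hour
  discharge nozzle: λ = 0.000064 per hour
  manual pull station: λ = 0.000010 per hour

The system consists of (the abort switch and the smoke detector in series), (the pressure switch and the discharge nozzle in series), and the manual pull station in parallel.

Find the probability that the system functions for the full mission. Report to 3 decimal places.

0.999

R(abort switch) = exp(−0.000075 × 2000) = 0.86071
R(smoke detector) = exp(−0.000070 × 2000) = 0.86936
R(pressure switch) = exp(−0.000015 × 2000) = 0.97045
R(discharge nozzle) = exp(−0.000064 × 2000) = 0.87985
R(manual pull station) = exp(−0.000010 × 2000) = 0.98020
Series (abort switch and smoke detector): 0.86071 × 0.86936 = 0.74827
Series (pressure switch and discharge nozzle): 0.97045 × 0.87985 = 0.85385
Parallel ([0.74827], [0.85385], and manual pull station): 1 − (1 − 0.74827)(1 − 0.85385)(1 − 0.98020) = 0.999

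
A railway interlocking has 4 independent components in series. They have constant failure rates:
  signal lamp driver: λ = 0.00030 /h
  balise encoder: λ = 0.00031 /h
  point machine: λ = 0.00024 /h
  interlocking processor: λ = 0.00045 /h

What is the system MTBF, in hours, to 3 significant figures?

Series of exponential components: λ_sys = Σ λ_i
λ_sys = 0.00030 + 0.00031 + 0.00024 + 0.00045 = 1.3000e-03 /h
MTBF = 1 / λ_sys = 769 h

769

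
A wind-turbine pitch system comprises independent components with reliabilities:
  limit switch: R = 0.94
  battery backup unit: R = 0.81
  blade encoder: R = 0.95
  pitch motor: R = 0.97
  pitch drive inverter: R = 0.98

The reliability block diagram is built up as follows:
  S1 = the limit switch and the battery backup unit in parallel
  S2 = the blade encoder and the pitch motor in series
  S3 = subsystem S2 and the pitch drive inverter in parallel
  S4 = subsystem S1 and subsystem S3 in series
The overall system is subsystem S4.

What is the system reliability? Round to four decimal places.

Parallel (limit switch and battery backup unit): 1 − (1 − 0.940000)(1 − 0.810000) = 0.988600
Series (blade encoder and pitch motor): 0.950000 × 0.970000 = 0.921500
Parallel ([0.921500] and pitch drive inverter): 1 − (1 − 0.921500)(1 − 0.980000) = 0.998430
Series ([0.988600] and [0.998430]): 0.988600 × 0.998430 = 0.9870

0.9870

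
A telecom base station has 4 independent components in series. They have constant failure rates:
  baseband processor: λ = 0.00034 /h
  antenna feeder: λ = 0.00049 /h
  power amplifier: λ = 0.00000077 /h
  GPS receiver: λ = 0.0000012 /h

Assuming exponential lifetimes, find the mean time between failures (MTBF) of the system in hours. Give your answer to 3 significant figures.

Series of exponential components: λ_sys = Σ λ_i
λ_sys = 0.00034 + 0.00049 + 0.00000077 + 0.0000012 = 8.3197e-04 /h
MTBF = 1 / λ_sys = 1200 h

1200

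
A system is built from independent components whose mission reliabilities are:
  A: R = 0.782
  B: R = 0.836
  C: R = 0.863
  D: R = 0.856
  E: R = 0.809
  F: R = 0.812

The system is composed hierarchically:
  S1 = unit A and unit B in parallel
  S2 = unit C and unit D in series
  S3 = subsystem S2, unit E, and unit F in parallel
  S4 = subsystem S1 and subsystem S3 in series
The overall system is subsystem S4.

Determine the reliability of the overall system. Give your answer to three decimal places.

Parallel (A and B): 1 − (1 − 0.78200)(1 − 0.83600) = 0.96425
Series (C and D): 0.86300 × 0.85600 = 0.73873
Parallel ([0.73873], E, and F): 1 − (1 − 0.73873)(1 − 0.80900)(1 − 0.81200) = 0.99062
Series ([0.96425] and [0.99062]): 0.96425 × 0.99062 = 0.955

0.955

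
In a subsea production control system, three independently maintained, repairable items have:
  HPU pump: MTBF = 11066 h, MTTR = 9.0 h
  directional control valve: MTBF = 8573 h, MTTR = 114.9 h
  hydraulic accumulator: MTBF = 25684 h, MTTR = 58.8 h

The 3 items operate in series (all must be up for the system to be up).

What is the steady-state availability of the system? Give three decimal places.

A(HPU pump) = MTBF/(MTBF+MTTR) = 11066/(11066+9.0) = 0.999187
A(directional control valve) = MTBF/(MTBF+MTTR) = 8573/(8573+114.9) = 0.986775
A(hydraulic accumulator) = MTBF/(MTBF+MTTR) = 25684/(25684+58.8) = 0.997716
Series availability: 0.999187 × 0.986775 × 0.997716 = 0.984

0.984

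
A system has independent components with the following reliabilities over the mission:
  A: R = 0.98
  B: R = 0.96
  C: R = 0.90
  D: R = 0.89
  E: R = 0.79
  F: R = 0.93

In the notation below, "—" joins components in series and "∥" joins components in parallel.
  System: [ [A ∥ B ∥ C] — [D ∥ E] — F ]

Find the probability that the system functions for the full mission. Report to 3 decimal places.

0.908

Parallel (A, B, and C): 1 − (1 − 0.98000)(1 − 0.96000)(1 − 0.90000) = 0.99992
Parallel (D and E): 1 − (1 − 0.89000)(1 − 0.79000) = 0.97690
Series ([0.99992], [0.97690], and F): 0.99992 × 0.97690 × 0.93000 = 0.908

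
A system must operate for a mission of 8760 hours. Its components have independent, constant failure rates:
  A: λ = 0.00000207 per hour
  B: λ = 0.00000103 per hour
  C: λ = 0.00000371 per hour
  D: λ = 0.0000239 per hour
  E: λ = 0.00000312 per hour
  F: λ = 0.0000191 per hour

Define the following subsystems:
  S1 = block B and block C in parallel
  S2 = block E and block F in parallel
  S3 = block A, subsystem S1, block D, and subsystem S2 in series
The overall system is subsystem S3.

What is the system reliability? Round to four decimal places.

0.7930

R(A) = exp(−0.00000207 × 8760) = 0.982030
R(B) = exp(−0.00000103 × 8760) = 0.991018
R(C) = exp(−0.00000371 × 8760) = 0.968023
R(D) = exp(−0.0000239 × 8760) = 0.811100
R(E) = exp(−0.00000312 × 8760) = 0.973039
R(F) = exp(−0.0000191 × 8760) = 0.845932
Parallel (B and C): 1 − (1 − 0.991018)(1 − 0.968023) = 0.999713
Parallel (E and F): 1 − (1 − 0.973039)(1 − 0.845932) = 0.995846
Series (A, [0.999713], D, and [0.995846]): 0.982030 × 0.999713 × 0.811100 × 0.995846 = 0.7930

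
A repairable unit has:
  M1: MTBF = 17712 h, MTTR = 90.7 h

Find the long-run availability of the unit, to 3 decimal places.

A(M1) = MTBF/(MTBF+MTTR) = 17712/(17712+90.7) = 0.995

0.995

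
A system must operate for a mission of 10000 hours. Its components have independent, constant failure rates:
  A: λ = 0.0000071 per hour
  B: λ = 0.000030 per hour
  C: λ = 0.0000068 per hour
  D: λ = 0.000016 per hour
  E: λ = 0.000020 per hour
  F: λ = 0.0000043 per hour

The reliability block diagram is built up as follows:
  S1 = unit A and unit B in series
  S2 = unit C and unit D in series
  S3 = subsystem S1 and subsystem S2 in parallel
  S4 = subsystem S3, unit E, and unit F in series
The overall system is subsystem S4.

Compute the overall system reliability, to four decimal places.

R(A) = exp(−0.0000071 × 10000) = 0.931462
R(B) = exp(−0.000030 × 10000) = 0.740818
R(C) = exp(−0.0000068 × 10000) = 0.934260
R(D) = exp(−0.000016 × 10000) = 0.852144
R(E) = exp(−0.000020 × 10000) = 0.818731
R(F) = exp(−0.0000043 × 10000) = 0.957911
Series (A and B): 0.931462 × 0.740818 = 0.690044
Series (C and D): 0.934260 × 0.852144 = 0.796124
Parallel ([0.690044] and [0.796124]): 1 − (1 − 0.690044)(1 − 0.796124) = 0.936807
Series ([0.936807], E, and F): 0.936807 × 0.818731 × 0.957911 = 0.7347

0.7347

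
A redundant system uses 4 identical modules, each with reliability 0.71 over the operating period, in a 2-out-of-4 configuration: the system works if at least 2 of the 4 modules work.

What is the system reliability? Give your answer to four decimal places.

R = Σ_{i=2}^{4} C(4,i) p^i (1−p)^{4−i} with p = 0.71
C(4,2)·0.71^2·0.29^2 = 0.254369
C(4,3)·0.71^3·0.29^1 = 0.415177
C(4,4)·0.71^4·0.29^0 = 0.254117
Sum = 0.9237

0.9237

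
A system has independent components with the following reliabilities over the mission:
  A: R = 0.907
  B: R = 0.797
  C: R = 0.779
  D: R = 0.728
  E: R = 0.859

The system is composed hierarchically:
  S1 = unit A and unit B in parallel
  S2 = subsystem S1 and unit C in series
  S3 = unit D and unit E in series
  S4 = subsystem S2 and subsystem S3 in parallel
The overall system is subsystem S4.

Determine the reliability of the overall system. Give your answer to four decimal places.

Parallel (A and B): 1 − (1 − 0.907000)(1 − 0.797000) = 0.981121
Series ([0.981121] and C): 0.981121 × 0.779000 = 0.764293
Series (D and E): 0.728000 × 0.859000 = 0.625352
Parallel ([0.764293] and [0.625352]): 1 − (1 − 0.764293)(1 − 0.625352) = 0.9117

0.9117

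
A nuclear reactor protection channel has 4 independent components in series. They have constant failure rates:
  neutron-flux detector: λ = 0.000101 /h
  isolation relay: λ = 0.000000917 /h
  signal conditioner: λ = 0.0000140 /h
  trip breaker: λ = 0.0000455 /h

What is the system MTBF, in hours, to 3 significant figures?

6200

Series of exponential components: λ_sys = Σ λ_i
λ_sys = 0.000101 + 0.000000917 + 0.0000140 + 0.0000455 = 1.6142e-04 /h
MTBF = 1 / λ_sys = 6200 h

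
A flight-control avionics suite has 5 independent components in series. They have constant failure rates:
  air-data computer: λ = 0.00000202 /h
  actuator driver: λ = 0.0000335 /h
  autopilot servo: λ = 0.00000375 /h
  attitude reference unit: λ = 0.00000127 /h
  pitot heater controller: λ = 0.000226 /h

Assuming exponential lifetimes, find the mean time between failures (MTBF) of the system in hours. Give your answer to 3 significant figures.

3750

Series of exponential components: λ_sys = Σ λ_i
λ_sys = 0.00000202 + 0.0000335 + 0.00000375 + 0.00000127 + 0.000226 = 2.6654e-04 /h
MTBF = 1 / λ_sys = 3750 h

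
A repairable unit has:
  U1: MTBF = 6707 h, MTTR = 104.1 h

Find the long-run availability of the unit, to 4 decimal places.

0.9847

A(U1) = MTBF/(MTBF+MTTR) = 6707/(6707+104.1) = 0.9847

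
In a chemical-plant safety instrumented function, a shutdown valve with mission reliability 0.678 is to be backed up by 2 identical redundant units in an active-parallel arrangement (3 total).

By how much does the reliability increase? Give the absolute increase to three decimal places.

0.289

R_before = 0.678
R_after = 1 − (1 − 0.678)^3 = 0.967
ΔR = 0.967 − 0.678 = 0.289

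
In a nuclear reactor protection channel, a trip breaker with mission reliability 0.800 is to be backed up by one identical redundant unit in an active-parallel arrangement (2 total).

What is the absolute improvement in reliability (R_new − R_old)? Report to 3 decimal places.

R_before = 0.800
R_after = 1 − (1 − 0.800)^2 = 0.960
ΔR = 0.960 − 0.800 = 0.160

0.160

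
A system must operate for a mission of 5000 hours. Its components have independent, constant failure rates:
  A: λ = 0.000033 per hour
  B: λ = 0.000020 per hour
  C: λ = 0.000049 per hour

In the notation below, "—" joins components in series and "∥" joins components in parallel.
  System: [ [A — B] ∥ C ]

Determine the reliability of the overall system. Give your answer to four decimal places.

0.9494

R(A) = exp(−0.000033 × 5000) = 0.847894
R(B) = exp(−0.000020 × 5000) = 0.904837
R(C) = exp(−0.000049 × 5000) = 0.782705
Series (A and B): 0.847894 × 0.904837 = 0.767206
Parallel ([0.767206] and C): 1 − (1 − 0.767206)(1 − 0.782705) = 0.9494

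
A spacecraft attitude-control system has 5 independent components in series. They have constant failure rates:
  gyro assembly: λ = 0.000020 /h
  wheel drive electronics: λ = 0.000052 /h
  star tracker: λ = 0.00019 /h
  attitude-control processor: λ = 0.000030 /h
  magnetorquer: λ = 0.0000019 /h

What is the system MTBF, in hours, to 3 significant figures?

Series of exponential components: λ_sys = Σ λ_i
λ_sys = 0.000020 + 0.000052 + 0.00019 + 0.000030 + 0.0000019 = 2.9390e-04 /h
MTBF = 1 / λ_sys = 3400 h

3400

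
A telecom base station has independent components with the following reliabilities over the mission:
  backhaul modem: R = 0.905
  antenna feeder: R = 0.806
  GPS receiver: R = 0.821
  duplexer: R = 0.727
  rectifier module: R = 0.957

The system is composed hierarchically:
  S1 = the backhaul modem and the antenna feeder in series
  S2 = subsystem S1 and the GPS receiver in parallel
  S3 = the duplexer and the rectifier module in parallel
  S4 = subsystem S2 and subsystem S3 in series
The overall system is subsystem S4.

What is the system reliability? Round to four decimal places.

Series (backhaul modem and antenna feeder): 0.905000 × 0.806000 = 0.729430
Parallel ([0.729430] and GPS receiver): 1 − (1 − 0.729430)(1 − 0.821000) = 0.951568
Parallel (duplexer and rectifier module): 1 − (1 − 0.727000)(1 − 0.957000) = 0.988261
Series ([0.951568] and [0.988261]): 0.951568 × 0.988261 = 0.9404

0.9404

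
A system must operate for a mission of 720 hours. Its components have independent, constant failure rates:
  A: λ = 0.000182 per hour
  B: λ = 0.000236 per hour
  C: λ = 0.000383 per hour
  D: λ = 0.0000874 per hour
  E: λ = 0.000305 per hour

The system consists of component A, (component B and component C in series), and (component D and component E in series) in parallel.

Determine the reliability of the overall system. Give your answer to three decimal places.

0.989

R(A) = exp(−0.000182 × 720) = 0.87718
R(B) = exp(−0.000236 × 720) = 0.84373
R(C) = exp(−0.000383 × 720) = 0.75900
R(D) = exp(−0.0000874 × 720) = 0.93901
R(E) = exp(−0.000305 × 720) = 0.80284
Series (B and C): 0.84373 × 0.75900 = 0.64039
Series (D and E): 0.93901 × 0.80284 = 0.75387
Parallel (A, [0.64039], and [0.75387]): 1 − (1 − 0.87718)(1 − 0.64039)(1 − 0.75387) = 0.989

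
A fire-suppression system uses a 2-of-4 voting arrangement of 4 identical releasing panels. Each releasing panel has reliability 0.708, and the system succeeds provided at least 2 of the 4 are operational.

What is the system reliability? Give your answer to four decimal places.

R = Σ_{i=2}^{4} C(4,i) p^i (1−p)^{4−i} with p = 0.708
C(4,2)·0.708^2·0.292^2 = 0.256439
C(4,3)·0.708^3·0.292^1 = 0.414517
C(4,4)·0.708^4·0.292^0 = 0.251266
Sum = 0.9222

0.9222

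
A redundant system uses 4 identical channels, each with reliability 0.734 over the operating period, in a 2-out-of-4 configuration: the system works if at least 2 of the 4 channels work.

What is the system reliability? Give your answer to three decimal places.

0.940

R = Σ_{i=2}^{4} C(4,i) p^i (1−p)^{4−i} with p = 0.734
C(4,2)·0.734^2·0.266^2 = 0.22872
C(4,3)·0.734^3·0.266^1 = 0.42076
C(4,4)·0.734^4·0.266^0 = 0.29026
Sum = 0.940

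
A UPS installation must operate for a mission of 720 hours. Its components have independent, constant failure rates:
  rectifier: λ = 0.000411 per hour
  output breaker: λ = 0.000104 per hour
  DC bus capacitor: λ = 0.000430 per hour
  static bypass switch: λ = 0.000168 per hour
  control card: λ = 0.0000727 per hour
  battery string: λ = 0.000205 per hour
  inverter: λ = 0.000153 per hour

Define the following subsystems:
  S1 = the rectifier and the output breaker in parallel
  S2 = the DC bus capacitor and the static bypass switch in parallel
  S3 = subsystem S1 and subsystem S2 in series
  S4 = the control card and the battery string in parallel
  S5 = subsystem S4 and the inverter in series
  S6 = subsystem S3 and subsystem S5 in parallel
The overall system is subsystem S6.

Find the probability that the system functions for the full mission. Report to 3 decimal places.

0.995

R(rectifier) = exp(−0.000411 × 720) = 0.74385
R(output breaker) = exp(−0.000104 × 720) = 0.92785
R(DC bus capacitor) = exp(−0.000430 × 720) = 0.73374
R(static bypass switch) = exp(−0.000168 × 720) = 0.88607
R(control card) = exp(−0.0000727 × 720) = 0.94900
R(battery string) = exp(−0.000205 × 720) = 0.86278
R(inverter) = exp(−0.000153 × 720) = 0.89569
Parallel (rectifier and output breaker): 1 − (1 − 0.74385)(1 − 0.92785) = 0.98152
Parallel (DC bus capacitor and static bypass switch): 1 − (1 − 0.73374)(1 − 0.88607) = 0.96966
Series ([0.98152] and [0.96966]): 0.98152 × 0.96966 = 0.95174
Parallel (control card and battery string): 1 − (1 − 0.94900)(1 − 0.86278) = 0.99300
Series ([0.99300] and inverter): 0.99300 × 0.89569 = 0.88942
Parallel ([0.95174] and [0.88942]): 1 − (1 − 0.95174)(1 − 0.88942) = 0.995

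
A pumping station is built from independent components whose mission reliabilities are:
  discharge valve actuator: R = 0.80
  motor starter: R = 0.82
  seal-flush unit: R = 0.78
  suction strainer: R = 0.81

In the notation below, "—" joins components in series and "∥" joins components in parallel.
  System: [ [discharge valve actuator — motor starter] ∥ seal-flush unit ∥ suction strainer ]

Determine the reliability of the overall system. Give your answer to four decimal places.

Series (discharge valve actuator and motor starter): 0.800000 × 0.820000 = 0.656000
Parallel ([0.656000], seal-flush unit, and suction strainer): 1 − (1 − 0.656000)(1 − 0.780000)(1 − 0.810000) = 0.9856

0.9856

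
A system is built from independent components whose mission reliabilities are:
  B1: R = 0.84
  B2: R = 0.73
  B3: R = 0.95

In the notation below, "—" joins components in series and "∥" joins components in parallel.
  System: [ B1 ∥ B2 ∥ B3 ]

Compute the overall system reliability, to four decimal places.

0.9978

Parallel (B1, B2, and B3): 1 − (1 − 0.840000)(1 − 0.730000)(1 − 0.950000) = 0.9978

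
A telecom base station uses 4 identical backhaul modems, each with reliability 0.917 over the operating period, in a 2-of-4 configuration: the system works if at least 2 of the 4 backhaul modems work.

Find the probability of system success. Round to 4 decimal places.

R = Σ_{i=2}^{4} C(4,i) p^i (1−p)^{4−i} with p = 0.917
C(4,2)·0.917^2·0.083^2 = 0.034757
C(4,3)·0.917^3·0.083^1 = 0.256004
C(4,4)·0.917^4·0.083^0 = 0.707094
Sum = 0.9979

0.9979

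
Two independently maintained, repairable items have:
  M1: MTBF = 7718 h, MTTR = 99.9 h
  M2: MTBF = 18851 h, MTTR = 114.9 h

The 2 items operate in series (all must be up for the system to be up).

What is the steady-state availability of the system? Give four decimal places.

A(M1) = MTBF/(MTBF+MTTR) = 7718/(7718+99.9) = 0.987222
A(M2) = MTBF/(MTBF+MTTR) = 18851/(18851+114.9) = 0.993942
Series availability: 0.987222 × 0.993942 = 0.9812

0.9812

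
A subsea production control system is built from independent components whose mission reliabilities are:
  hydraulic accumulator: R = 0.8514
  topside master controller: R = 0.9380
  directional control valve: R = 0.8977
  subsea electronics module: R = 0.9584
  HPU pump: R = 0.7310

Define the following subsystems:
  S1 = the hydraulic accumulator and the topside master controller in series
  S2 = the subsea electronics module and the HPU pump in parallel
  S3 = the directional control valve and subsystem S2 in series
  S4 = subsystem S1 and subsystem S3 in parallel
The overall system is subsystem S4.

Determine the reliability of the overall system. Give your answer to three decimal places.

Series (hydraulic accumulator and topside master controller): 0.85140 × 0.93800 = 0.79861
Parallel (subsea electronics module and HPU pump): 1 − (1 − 0.95840)(1 − 0.73100) = 0.98881
Series (directional control valve and [0.98881]): 0.89770 × 0.98881 = 0.88765
Parallel ([0.79861] and [0.88765]): 1 − (1 − 0.79861)(1 − 0.88765) = 0.977

0.977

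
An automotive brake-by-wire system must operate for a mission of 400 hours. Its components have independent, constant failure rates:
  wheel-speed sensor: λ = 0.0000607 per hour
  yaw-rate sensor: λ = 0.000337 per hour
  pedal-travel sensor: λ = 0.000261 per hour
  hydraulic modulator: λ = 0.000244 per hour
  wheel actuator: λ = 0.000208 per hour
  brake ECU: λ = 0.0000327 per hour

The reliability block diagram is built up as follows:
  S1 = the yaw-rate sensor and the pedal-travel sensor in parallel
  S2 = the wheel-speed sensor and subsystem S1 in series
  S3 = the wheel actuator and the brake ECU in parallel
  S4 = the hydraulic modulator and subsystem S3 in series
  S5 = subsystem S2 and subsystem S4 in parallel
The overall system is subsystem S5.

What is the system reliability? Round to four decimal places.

R(wheel-speed sensor) = exp(−0.0000607 × 400) = 0.976012
R(yaw-rate sensor) = exp(−0.000337 × 400) = 0.873891
R(pedal-travel sensor) = exp(−0.000261 × 400) = 0.900865
R(hydraulic modulator) = exp(−0.000244 × 400) = 0.907012
R(wheel actuator) = exp(−0.000208 × 400) = 0.920167
R(brake ECU) = exp(−0.0000327 × 400) = 0.987005
Parallel (yaw-rate sensor and pedal-travel sensor): 1 − (1 − 0.873891)(1 − 0.900865) = 0.987498
Series (wheel-speed sensor and [0.987498]): 0.976012 × 0.987498 = 0.963810
Parallel (wheel actuator and brake ECU): 1 − (1 − 0.920167)(1 − 0.987005) = 0.998963
Series (hydraulic modulator and [0.998963]): 0.907012 × 0.998963 = 0.906071
Parallel ([0.963810] and [0.906071]): 1 − (1 − 0.963810)(1 − 0.906071) = 0.9966

0.9966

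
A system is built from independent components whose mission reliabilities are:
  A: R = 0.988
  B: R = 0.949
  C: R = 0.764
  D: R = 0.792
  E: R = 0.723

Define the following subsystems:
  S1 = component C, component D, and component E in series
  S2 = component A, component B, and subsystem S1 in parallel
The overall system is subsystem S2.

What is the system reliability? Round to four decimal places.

0.9997

Series (C, D, and E): 0.764000 × 0.792000 × 0.723000 = 0.437479
Parallel (A, B, and [0.437479]): 1 − (1 − 0.988000)(1 − 0.949000)(1 − 0.437479) = 0.9997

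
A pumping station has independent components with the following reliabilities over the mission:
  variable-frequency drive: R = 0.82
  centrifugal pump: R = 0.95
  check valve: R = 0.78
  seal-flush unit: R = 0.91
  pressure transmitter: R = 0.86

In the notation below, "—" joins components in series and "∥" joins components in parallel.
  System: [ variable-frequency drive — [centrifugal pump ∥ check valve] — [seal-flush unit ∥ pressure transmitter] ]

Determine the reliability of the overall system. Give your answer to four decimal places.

0.8008

Parallel (centrifugal pump and check valve): 1 − (1 − 0.950000)(1 − 0.780000) = 0.989000
Parallel (seal-flush unit and pressure transmitter): 1 − (1 − 0.910000)(1 − 0.860000) = 0.987400
Series (variable-frequency drive, [0.989000], and [0.987400]): 0.820000 × 0.989000 × 0.987400 = 0.8008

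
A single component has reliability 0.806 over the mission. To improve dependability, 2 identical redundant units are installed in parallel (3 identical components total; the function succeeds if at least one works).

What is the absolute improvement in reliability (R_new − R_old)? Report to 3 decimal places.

R_before = 0.806
R_after = 1 − (1 − 0.806)^3 = 0.993
ΔR = 0.993 − 0.806 = 0.187

0.187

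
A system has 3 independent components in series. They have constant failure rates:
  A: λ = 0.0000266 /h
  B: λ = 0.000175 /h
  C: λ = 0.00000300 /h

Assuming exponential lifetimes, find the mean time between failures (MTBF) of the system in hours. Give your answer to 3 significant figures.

4890

Series of exponential components: λ_sys = Σ λ_i
λ_sys = 0.0000266 + 0.000175 + 0.00000300 = 2.0460e-04 /h
MTBF = 1 / λ_sys = 4890 h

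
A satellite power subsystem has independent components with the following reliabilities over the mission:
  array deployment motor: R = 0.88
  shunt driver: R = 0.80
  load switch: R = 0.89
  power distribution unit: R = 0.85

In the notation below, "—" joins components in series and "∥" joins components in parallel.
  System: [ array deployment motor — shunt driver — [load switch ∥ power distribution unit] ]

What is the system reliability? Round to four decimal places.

0.6924

Parallel (load switch and power distribution unit): 1 − (1 − 0.890000)(1 − 0.850000) = 0.983500
Series (array deployment motor, shunt driver, and [0.983500]): 0.880000 × 0.800000 × 0.983500 = 0.6924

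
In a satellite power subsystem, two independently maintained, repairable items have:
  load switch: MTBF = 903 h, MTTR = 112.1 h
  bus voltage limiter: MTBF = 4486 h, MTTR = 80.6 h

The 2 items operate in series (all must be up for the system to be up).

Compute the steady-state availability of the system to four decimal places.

0.8739

A(load switch) = MTBF/(MTBF+MTTR) = 903/(903+112.1) = 0.889568
A(bus voltage limiter) = MTBF/(MTBF+MTTR) = 4486/(4486+80.6) = 0.982350
Series availability: 0.889568 × 0.982350 = 0.8739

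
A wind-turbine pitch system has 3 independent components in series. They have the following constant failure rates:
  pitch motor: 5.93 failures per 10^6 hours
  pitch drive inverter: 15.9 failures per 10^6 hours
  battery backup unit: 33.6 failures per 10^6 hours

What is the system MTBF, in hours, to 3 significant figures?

18000

Series of exponential components: λ_sys = Σ λ_i
λ_sys = 0.00000593 + 0.0000159 + 0.0000336 = 5.5430e-05 /h
MTBF = 1 / λ_sys = 18000 h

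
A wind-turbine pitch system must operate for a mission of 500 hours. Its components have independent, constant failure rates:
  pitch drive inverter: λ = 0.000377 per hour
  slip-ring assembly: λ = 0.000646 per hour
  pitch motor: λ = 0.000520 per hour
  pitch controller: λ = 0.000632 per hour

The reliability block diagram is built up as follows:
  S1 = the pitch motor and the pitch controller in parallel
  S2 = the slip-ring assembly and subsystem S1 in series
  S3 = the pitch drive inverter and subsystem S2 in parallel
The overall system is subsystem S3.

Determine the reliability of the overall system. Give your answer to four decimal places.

0.9449

R(pitch drive inverter) = exp(−0.000377 × 500) = 0.828201
R(slip-ring assembly) = exp(−0.000646 × 500) = 0.723974
R(pitch motor) = exp(−0.000520 × 500) = 0.771052
R(pitch controller) = exp(−0.000632 × 500) = 0.729059
Parallel (pitch motor and pitch controller): 1 − (1 − 0.771052)(1 − 0.729059) = 0.937969
Series (slip-ring assembly and [0.937969]): 0.723974 × 0.937969 = 0.679065
Parallel (pitch drive inverter and [0.679065]): 1 − (1 − 0.828201)(1 − 0.679065) = 0.9449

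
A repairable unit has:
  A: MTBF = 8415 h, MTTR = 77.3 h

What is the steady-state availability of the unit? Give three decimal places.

A(A) = MTBF/(MTBF+MTTR) = 8415/(8415+77.3) = 0.991

0.991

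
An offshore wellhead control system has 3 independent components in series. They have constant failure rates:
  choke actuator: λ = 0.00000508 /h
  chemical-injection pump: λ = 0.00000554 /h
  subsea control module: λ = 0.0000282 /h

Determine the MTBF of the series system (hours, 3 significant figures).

25800

Series of exponential components: λ_sys = Σ λ_i
λ_sys = 0.00000508 + 0.00000554 + 0.0000282 = 3.8820e-05 /h
MTBF = 1 / λ_sys = 25800 h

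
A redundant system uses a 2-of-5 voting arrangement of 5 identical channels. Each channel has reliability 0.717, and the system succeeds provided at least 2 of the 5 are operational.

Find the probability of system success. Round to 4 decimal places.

0.9752

R = Σ_{i=2}^{5} C(5,i) p^i (1−p)^{5−i} with p = 0.717
C(5,2)·0.717^2·0.283^3 = 0.116519
C(5,3)·0.717^3·0.283^2 = 0.295210
C(5,4)·0.717^4·0.283^1 = 0.373967
C(5,5)·0.717^5·0.283^0 = 0.189494
Sum = 0.9752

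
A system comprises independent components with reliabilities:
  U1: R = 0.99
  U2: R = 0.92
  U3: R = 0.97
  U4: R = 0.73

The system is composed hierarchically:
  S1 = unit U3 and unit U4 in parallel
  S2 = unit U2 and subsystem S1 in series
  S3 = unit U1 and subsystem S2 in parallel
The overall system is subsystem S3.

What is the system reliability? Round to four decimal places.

Parallel (U3 and U4): 1 − (1 − 0.970000)(1 − 0.730000) = 0.991900
Series (U2 and [0.991900]): 0.920000 × 0.991900 = 0.912548
Parallel (U1 and [0.912548]): 1 − (1 − 0.990000)(1 − 0.912548) = 0.9991

0.9991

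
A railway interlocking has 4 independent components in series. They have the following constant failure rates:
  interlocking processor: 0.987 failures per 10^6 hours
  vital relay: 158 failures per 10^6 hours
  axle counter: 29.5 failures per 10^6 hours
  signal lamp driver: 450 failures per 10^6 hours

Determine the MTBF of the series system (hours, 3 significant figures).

1570

Series of exponential components: λ_sys = Σ λ_i
λ_sys = 0.000000987 + 0.000158 + 0.0000295 + 0.000450 = 6.3849e-04 /h
MTBF = 1 / λ_sys = 1570 h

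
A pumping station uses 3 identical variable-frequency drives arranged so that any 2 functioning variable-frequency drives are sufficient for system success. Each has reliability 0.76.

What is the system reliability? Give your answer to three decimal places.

0.855

R = Σ_{i=2}^{3} C(3,i) p^i (1−p)^{3−i} with p = 0.76
C(3,2)·0.76^2·0.24^1 = 0.41587
C(3,3)·0.76^3·0.24^0 = 0.43898
Sum = 0.855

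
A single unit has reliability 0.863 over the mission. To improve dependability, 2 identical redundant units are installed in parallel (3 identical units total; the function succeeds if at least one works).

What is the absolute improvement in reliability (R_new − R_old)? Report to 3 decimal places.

0.134

R_before = 0.863
R_after = 1 − (1 − 0.863)^3 = 0.997
ΔR = 0.997 − 0.863 = 0.134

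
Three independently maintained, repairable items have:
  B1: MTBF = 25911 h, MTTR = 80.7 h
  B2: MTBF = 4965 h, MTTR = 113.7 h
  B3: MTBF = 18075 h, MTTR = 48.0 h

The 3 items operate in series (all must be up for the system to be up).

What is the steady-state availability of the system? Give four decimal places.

0.9720

A(B1) = MTBF/(MTBF+MTTR) = 25911/(25911+80.7) = 0.996895
A(B2) = MTBF/(MTBF+MTTR) = 4965/(4965+113.7) = 0.977612
A(B3) = MTBF/(MTBF+MTTR) = 18075/(18075+48.0) = 0.997351
Series availability: 0.996895 × 0.977612 × 0.997351 = 0.9720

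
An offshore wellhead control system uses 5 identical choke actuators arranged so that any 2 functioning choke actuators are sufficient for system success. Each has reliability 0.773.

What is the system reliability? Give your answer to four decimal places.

0.9891

R = Σ_{i=2}^{5} C(5,i) p^i (1−p)^{5−i} with p = 0.773
C(5,2)·0.773^2·0.227^3 = 0.069893
C(5,3)·0.773^3·0.227^2 = 0.238007
C(5,4)·0.773^4·0.227^1 = 0.405241
C(5,5)·0.773^5·0.227^0 = 0.275993
Sum = 0.9891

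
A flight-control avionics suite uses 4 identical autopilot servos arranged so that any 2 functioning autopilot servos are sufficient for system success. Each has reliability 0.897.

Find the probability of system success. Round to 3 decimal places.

R = Σ_{i=2}^{4} C(4,i) p^i (1−p)^{4−i} with p = 0.897
C(4,2)·0.897^2·0.103^2 = 0.05122
C(4,3)·0.897^3·0.103^1 = 0.29735
C(4,4)·0.897^4·0.103^0 = 0.64740
Sum = 0.996

0.996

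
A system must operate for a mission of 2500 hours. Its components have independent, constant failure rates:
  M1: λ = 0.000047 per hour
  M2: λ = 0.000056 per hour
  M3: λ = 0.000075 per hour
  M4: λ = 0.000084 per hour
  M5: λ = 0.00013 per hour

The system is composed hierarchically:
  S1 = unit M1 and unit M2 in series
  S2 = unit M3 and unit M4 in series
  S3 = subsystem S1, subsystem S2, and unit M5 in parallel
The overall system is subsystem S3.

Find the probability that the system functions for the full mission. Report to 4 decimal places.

0.9793

R(M1) = exp(−0.000047 × 2500) = 0.889141
R(M2) = exp(−0.000056 × 2500) = 0.869358
R(M3) = exp(−0.000075 × 2500) = 0.829029
R(M4) = exp(−0.000084 × 2500) = 0.810584
R(M5) = exp(−0.00013 × 2500) = 0.722527
Series (M1 and M2): 0.889141 × 0.869358 = 0.772982
Series (M3 and M4): 0.829029 × 0.810584 = 0.671998
Parallel ([0.772982], [0.671998], and M5): 1 − (1 − 0.772982)(1 − 0.671998)(1 − 0.722527) = 0.9793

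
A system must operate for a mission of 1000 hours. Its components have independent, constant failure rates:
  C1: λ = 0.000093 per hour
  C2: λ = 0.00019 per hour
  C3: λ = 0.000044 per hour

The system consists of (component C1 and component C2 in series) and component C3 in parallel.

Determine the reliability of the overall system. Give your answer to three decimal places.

0.989

R(C1) = exp(−0.000093 × 1000) = 0.91119
R(C2) = exp(−0.00019 × 1000) = 0.82696
R(C3) = exp(−0.000044 × 1000) = 0.95695
Series (C1 and C2): 0.91119 × 0.82696 = 0.75352
Parallel ([0.75352] and C3): 1 − (1 − 0.75352)(1 − 0.95695) = 0.989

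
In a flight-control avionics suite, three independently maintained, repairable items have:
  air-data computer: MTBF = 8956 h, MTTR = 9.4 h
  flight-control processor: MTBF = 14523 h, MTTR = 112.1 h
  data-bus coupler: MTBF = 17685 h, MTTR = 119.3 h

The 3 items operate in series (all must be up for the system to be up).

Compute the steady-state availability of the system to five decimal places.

A(air-data computer) = MTBF/(MTBF+MTTR) = 8956/(8956+9.4) = 0.998952
A(flight-control processor) = MTBF/(MTBF+MTTR) = 14523/(14523+112.1) = 0.992340
A(data-bus coupler) = MTBF/(MTBF+MTTR) = 17685/(17685+119.3) = 0.993299
Series availability: 0.998952 × 0.992340 × 0.993299 = 0.98466

0.98466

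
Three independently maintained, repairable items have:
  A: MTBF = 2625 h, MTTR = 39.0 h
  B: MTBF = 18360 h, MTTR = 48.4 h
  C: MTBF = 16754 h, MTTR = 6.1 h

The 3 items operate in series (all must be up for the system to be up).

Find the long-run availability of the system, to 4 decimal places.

0.9824

A(A) = MTBF/(MTBF+MTTR) = 2625/(2625+39.0) = 0.985360
A(B) = MTBF/(MTBF+MTTR) = 18360/(18360+48.4) = 0.997371
A(C) = MTBF/(MTBF+MTTR) = 16754/(16754+6.1) = 0.999636
Series availability: 0.985360 × 0.997371 × 0.999636 = 0.9824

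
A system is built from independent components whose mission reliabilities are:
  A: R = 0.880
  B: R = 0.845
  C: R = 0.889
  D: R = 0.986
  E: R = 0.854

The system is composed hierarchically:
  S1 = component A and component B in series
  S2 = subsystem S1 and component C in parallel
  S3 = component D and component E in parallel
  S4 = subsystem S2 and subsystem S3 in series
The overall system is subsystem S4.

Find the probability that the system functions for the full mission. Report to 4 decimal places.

0.9696

Series (A and B): 0.880000 × 0.845000 = 0.743600
Parallel ([0.743600] and C): 1 − (1 − 0.743600)(1 − 0.889000) = 0.971540
Parallel (D and E): 1 − (1 − 0.986000)(1 − 0.854000) = 0.997956
Series ([0.971540] and [0.997956]): 0.971540 × 0.997956 = 0.9696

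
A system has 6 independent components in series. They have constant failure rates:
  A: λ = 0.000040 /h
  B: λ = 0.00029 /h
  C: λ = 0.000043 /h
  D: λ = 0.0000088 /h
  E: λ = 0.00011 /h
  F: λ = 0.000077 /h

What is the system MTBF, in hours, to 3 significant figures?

Series of exponential components: λ_sys = Σ λ_i
λ_sys = 0.000040 + 0.00029 + 0.000043 + 0.0000088 + 0.00011 + 0.000077 = 5.6880e-04 /h
MTBF = 1 / λ_sys = 1760 h

1760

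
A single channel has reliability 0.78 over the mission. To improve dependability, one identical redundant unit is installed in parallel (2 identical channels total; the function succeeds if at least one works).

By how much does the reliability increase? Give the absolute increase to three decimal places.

0.172

R_before = 0.78
R_after = 1 − (1 − 0.78)^2 = 0.952
ΔR = 0.952 − 0.78 = 0.172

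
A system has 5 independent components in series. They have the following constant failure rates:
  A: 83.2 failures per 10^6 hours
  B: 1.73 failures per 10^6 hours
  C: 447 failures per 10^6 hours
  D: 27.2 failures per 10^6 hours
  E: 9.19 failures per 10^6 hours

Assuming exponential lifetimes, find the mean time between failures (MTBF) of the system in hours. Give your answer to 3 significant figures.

1760

Series of exponential components: λ_sys = Σ λ_i
λ_sys = 0.0000832 + 0.00000173 + 0.000447 + 0.0000272 + 0.00000919 = 5.6832e-04 /h
MTBF = 1 / λ_sys = 1760 h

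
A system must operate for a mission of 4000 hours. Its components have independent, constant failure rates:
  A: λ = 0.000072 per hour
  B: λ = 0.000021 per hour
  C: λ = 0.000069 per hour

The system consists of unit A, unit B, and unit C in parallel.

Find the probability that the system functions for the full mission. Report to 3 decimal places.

R(A) = exp(−0.000072 × 4000) = 0.74976
R(B) = exp(−0.000021 × 4000) = 0.91943
R(C) = exp(−0.000069 × 4000) = 0.75881
Parallel (A, B, and C): 1 − (1 − 0.74976)(1 − 0.91943)(1 − 0.75881) = 0.995

0.995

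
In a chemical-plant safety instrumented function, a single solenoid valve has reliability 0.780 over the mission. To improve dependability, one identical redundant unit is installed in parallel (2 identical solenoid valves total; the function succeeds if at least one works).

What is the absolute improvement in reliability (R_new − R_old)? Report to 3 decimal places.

R_before = 0.780
R_after = 1 − (1 − 0.780)^2 = 0.952
ΔR = 0.952 − 0.780 = 0.172

0.172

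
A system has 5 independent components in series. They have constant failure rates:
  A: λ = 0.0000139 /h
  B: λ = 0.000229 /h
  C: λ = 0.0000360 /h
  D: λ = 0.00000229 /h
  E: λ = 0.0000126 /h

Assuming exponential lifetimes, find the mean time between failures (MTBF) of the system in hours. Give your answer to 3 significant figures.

3400

Series of exponential components: λ_sys = Σ λ_i
λ_sys = 0.0000139 + 0.000229 + 0.0000360 + 0.00000229 + 0.0000126 = 2.9379e-04 /h
MTBF = 1 / λ_sys = 3400 h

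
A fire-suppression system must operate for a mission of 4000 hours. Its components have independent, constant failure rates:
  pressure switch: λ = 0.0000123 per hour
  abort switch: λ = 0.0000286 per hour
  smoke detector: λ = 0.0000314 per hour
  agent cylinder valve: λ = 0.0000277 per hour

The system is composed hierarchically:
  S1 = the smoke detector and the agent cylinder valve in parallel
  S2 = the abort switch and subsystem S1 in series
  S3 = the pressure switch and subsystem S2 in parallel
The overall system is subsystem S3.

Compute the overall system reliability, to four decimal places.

R(pressure switch) = exp(−0.0000123 × 4000) = 0.951991
R(abort switch) = exp(−0.0000286 × 4000) = 0.891901
R(smoke detector) = exp(−0.0000314 × 4000) = 0.881968
R(agent cylinder valve) = exp(−0.0000277 × 4000) = 0.895118
Parallel (smoke detector and agent cylinder valve): 1 − (1 − 0.881968)(1 − 0.895118) = 0.987621
Series (abort switch and [0.987621]): 0.891901 × 0.987621 = 0.880860
Parallel (pressure switch and [0.880860]): 1 − (1 − 0.951991)(1 − 0.880860) = 0.9943

0.9943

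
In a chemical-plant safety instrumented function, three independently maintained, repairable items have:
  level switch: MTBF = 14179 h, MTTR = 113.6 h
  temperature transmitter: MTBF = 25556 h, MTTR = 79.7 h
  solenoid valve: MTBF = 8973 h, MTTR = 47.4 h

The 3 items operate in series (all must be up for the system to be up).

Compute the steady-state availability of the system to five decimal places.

0.98377

A(level switch) = MTBF/(MTBF+MTTR) = 14179/(14179+113.6) = 0.992052
A(temperature transmitter) = MTBF/(MTBF+MTTR) = 25556/(25556+79.7) = 0.996891
A(solenoid valve) = MTBF/(MTBF+MTTR) = 8973/(8973+47.4) = 0.994745
Series availability: 0.992052 × 0.996891 × 0.994745 = 0.98377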